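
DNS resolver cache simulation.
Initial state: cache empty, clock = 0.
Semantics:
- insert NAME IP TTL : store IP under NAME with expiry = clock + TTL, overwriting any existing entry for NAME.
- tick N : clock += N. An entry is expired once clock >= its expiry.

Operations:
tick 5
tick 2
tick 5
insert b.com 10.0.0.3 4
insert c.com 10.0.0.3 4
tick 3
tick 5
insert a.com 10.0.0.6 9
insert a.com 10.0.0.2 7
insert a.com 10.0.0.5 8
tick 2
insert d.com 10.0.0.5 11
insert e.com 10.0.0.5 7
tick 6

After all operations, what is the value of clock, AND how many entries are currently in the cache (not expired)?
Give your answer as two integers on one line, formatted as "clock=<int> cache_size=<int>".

Answer: clock=28 cache_size=2

Derivation:
Op 1: tick 5 -> clock=5.
Op 2: tick 2 -> clock=7.
Op 3: tick 5 -> clock=12.
Op 4: insert b.com -> 10.0.0.3 (expiry=12+4=16). clock=12
Op 5: insert c.com -> 10.0.0.3 (expiry=12+4=16). clock=12
Op 6: tick 3 -> clock=15.
Op 7: tick 5 -> clock=20. purged={b.com,c.com}
Op 8: insert a.com -> 10.0.0.6 (expiry=20+9=29). clock=20
Op 9: insert a.com -> 10.0.0.2 (expiry=20+7=27). clock=20
Op 10: insert a.com -> 10.0.0.5 (expiry=20+8=28). clock=20
Op 11: tick 2 -> clock=22.
Op 12: insert d.com -> 10.0.0.5 (expiry=22+11=33). clock=22
Op 13: insert e.com -> 10.0.0.5 (expiry=22+7=29). clock=22
Op 14: tick 6 -> clock=28. purged={a.com}
Final clock = 28
Final cache (unexpired): {d.com,e.com} -> size=2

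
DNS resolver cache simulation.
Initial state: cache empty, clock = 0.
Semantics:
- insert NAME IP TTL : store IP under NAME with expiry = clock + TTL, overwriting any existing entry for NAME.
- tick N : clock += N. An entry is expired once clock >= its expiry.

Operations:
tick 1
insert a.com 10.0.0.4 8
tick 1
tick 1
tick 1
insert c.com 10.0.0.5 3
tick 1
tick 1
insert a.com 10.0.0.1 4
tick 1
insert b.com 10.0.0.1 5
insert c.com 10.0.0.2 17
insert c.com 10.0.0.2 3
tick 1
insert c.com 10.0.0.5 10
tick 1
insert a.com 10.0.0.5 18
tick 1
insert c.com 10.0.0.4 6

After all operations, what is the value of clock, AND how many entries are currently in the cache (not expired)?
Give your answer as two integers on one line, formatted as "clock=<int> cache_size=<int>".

Op 1: tick 1 -> clock=1.
Op 2: insert a.com -> 10.0.0.4 (expiry=1+8=9). clock=1
Op 3: tick 1 -> clock=2.
Op 4: tick 1 -> clock=3.
Op 5: tick 1 -> clock=4.
Op 6: insert c.com -> 10.0.0.5 (expiry=4+3=7). clock=4
Op 7: tick 1 -> clock=5.
Op 8: tick 1 -> clock=6.
Op 9: insert a.com -> 10.0.0.1 (expiry=6+4=10). clock=6
Op 10: tick 1 -> clock=7. purged={c.com}
Op 11: insert b.com -> 10.0.0.1 (expiry=7+5=12). clock=7
Op 12: insert c.com -> 10.0.0.2 (expiry=7+17=24). clock=7
Op 13: insert c.com -> 10.0.0.2 (expiry=7+3=10). clock=7
Op 14: tick 1 -> clock=8.
Op 15: insert c.com -> 10.0.0.5 (expiry=8+10=18). clock=8
Op 16: tick 1 -> clock=9.
Op 17: insert a.com -> 10.0.0.5 (expiry=9+18=27). clock=9
Op 18: tick 1 -> clock=10.
Op 19: insert c.com -> 10.0.0.4 (expiry=10+6=16). clock=10
Final clock = 10
Final cache (unexpired): {a.com,b.com,c.com} -> size=3

Answer: clock=10 cache_size=3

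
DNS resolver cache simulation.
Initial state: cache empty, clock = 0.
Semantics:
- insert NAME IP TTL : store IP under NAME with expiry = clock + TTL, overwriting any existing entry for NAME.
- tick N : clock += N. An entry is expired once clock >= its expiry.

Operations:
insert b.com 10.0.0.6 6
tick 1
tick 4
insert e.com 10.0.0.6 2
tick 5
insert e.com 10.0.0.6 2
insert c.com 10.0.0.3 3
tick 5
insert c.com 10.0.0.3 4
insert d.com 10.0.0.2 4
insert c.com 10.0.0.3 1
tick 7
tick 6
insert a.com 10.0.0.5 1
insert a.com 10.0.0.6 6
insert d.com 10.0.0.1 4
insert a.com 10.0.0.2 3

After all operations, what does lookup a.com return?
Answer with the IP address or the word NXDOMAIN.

Answer: 10.0.0.2

Derivation:
Op 1: insert b.com -> 10.0.0.6 (expiry=0+6=6). clock=0
Op 2: tick 1 -> clock=1.
Op 3: tick 4 -> clock=5.
Op 4: insert e.com -> 10.0.0.6 (expiry=5+2=7). clock=5
Op 5: tick 5 -> clock=10. purged={b.com,e.com}
Op 6: insert e.com -> 10.0.0.6 (expiry=10+2=12). clock=10
Op 7: insert c.com -> 10.0.0.3 (expiry=10+3=13). clock=10
Op 8: tick 5 -> clock=15. purged={c.com,e.com}
Op 9: insert c.com -> 10.0.0.3 (expiry=15+4=19). clock=15
Op 10: insert d.com -> 10.0.0.2 (expiry=15+4=19). clock=15
Op 11: insert c.com -> 10.0.0.3 (expiry=15+1=16). clock=15
Op 12: tick 7 -> clock=22. purged={c.com,d.com}
Op 13: tick 6 -> clock=28.
Op 14: insert a.com -> 10.0.0.5 (expiry=28+1=29). clock=28
Op 15: insert a.com -> 10.0.0.6 (expiry=28+6=34). clock=28
Op 16: insert d.com -> 10.0.0.1 (expiry=28+4=32). clock=28
Op 17: insert a.com -> 10.0.0.2 (expiry=28+3=31). clock=28
lookup a.com: present, ip=10.0.0.2 expiry=31 > clock=28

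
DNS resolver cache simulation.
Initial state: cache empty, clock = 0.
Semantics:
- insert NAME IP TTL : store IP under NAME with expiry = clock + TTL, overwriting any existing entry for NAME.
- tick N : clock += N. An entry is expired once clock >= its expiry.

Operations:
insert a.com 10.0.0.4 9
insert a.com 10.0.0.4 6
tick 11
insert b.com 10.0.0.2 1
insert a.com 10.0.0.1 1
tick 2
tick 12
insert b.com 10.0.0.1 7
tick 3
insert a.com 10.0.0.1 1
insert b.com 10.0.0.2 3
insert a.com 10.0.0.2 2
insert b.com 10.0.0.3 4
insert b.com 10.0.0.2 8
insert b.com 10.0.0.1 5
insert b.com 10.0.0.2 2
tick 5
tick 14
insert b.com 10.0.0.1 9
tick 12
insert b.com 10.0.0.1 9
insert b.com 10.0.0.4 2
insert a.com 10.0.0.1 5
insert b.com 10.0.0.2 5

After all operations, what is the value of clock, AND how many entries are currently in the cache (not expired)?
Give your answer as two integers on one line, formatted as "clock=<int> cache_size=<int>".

Op 1: insert a.com -> 10.0.0.4 (expiry=0+9=9). clock=0
Op 2: insert a.com -> 10.0.0.4 (expiry=0+6=6). clock=0
Op 3: tick 11 -> clock=11. purged={a.com}
Op 4: insert b.com -> 10.0.0.2 (expiry=11+1=12). clock=11
Op 5: insert a.com -> 10.0.0.1 (expiry=11+1=12). clock=11
Op 6: tick 2 -> clock=13. purged={a.com,b.com}
Op 7: tick 12 -> clock=25.
Op 8: insert b.com -> 10.0.0.1 (expiry=25+7=32). clock=25
Op 9: tick 3 -> clock=28.
Op 10: insert a.com -> 10.0.0.1 (expiry=28+1=29). clock=28
Op 11: insert b.com -> 10.0.0.2 (expiry=28+3=31). clock=28
Op 12: insert a.com -> 10.0.0.2 (expiry=28+2=30). clock=28
Op 13: insert b.com -> 10.0.0.3 (expiry=28+4=32). clock=28
Op 14: insert b.com -> 10.0.0.2 (expiry=28+8=36). clock=28
Op 15: insert b.com -> 10.0.0.1 (expiry=28+5=33). clock=28
Op 16: insert b.com -> 10.0.0.2 (expiry=28+2=30). clock=28
Op 17: tick 5 -> clock=33. purged={a.com,b.com}
Op 18: tick 14 -> clock=47.
Op 19: insert b.com -> 10.0.0.1 (expiry=47+9=56). clock=47
Op 20: tick 12 -> clock=59. purged={b.com}
Op 21: insert b.com -> 10.0.0.1 (expiry=59+9=68). clock=59
Op 22: insert b.com -> 10.0.0.4 (expiry=59+2=61). clock=59
Op 23: insert a.com -> 10.0.0.1 (expiry=59+5=64). clock=59
Op 24: insert b.com -> 10.0.0.2 (expiry=59+5=64). clock=59
Final clock = 59
Final cache (unexpired): {a.com,b.com} -> size=2

Answer: clock=59 cache_size=2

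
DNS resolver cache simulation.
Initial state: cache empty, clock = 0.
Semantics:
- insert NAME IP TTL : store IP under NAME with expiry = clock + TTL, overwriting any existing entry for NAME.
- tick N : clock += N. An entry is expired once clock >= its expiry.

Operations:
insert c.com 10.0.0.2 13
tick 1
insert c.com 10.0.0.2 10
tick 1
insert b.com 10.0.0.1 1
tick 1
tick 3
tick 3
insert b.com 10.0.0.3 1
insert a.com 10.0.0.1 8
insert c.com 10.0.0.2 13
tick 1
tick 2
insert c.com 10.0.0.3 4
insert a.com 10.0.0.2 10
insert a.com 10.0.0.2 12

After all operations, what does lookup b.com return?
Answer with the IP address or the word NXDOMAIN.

Answer: NXDOMAIN

Derivation:
Op 1: insert c.com -> 10.0.0.2 (expiry=0+13=13). clock=0
Op 2: tick 1 -> clock=1.
Op 3: insert c.com -> 10.0.0.2 (expiry=1+10=11). clock=1
Op 4: tick 1 -> clock=2.
Op 5: insert b.com -> 10.0.0.1 (expiry=2+1=3). clock=2
Op 6: tick 1 -> clock=3. purged={b.com}
Op 7: tick 3 -> clock=6.
Op 8: tick 3 -> clock=9.
Op 9: insert b.com -> 10.0.0.3 (expiry=9+1=10). clock=9
Op 10: insert a.com -> 10.0.0.1 (expiry=9+8=17). clock=9
Op 11: insert c.com -> 10.0.0.2 (expiry=9+13=22). clock=9
Op 12: tick 1 -> clock=10. purged={b.com}
Op 13: tick 2 -> clock=12.
Op 14: insert c.com -> 10.0.0.3 (expiry=12+4=16). clock=12
Op 15: insert a.com -> 10.0.0.2 (expiry=12+10=22). clock=12
Op 16: insert a.com -> 10.0.0.2 (expiry=12+12=24). clock=12
lookup b.com: not in cache (expired or never inserted)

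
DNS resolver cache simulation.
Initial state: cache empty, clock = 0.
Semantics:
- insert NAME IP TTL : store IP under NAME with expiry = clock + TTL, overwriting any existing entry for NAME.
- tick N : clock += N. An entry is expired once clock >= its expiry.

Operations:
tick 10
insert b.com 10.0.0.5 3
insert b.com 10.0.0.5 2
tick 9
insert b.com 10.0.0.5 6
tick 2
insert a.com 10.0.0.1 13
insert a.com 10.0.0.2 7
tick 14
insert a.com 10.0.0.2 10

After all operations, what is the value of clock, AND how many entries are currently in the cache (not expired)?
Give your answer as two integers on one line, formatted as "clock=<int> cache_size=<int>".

Answer: clock=35 cache_size=1

Derivation:
Op 1: tick 10 -> clock=10.
Op 2: insert b.com -> 10.0.0.5 (expiry=10+3=13). clock=10
Op 3: insert b.com -> 10.0.0.5 (expiry=10+2=12). clock=10
Op 4: tick 9 -> clock=19. purged={b.com}
Op 5: insert b.com -> 10.0.0.5 (expiry=19+6=25). clock=19
Op 6: tick 2 -> clock=21.
Op 7: insert a.com -> 10.0.0.1 (expiry=21+13=34). clock=21
Op 8: insert a.com -> 10.0.0.2 (expiry=21+7=28). clock=21
Op 9: tick 14 -> clock=35. purged={a.com,b.com}
Op 10: insert a.com -> 10.0.0.2 (expiry=35+10=45). clock=35
Final clock = 35
Final cache (unexpired): {a.com} -> size=1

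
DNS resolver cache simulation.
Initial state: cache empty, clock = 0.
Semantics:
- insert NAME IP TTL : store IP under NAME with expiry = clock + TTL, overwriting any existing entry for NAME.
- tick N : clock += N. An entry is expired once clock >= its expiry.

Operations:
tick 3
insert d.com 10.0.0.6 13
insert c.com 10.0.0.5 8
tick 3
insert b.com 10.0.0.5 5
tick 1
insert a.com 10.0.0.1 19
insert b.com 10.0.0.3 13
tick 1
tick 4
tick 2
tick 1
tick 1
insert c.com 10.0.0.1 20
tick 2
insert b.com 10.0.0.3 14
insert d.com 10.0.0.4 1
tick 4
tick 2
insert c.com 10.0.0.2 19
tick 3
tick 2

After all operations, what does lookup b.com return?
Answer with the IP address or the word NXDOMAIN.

Op 1: tick 3 -> clock=3.
Op 2: insert d.com -> 10.0.0.6 (expiry=3+13=16). clock=3
Op 3: insert c.com -> 10.0.0.5 (expiry=3+8=11). clock=3
Op 4: tick 3 -> clock=6.
Op 5: insert b.com -> 10.0.0.5 (expiry=6+5=11). clock=6
Op 6: tick 1 -> clock=7.
Op 7: insert a.com -> 10.0.0.1 (expiry=7+19=26). clock=7
Op 8: insert b.com -> 10.0.0.3 (expiry=7+13=20). clock=7
Op 9: tick 1 -> clock=8.
Op 10: tick 4 -> clock=12. purged={c.com}
Op 11: tick 2 -> clock=14.
Op 12: tick 1 -> clock=15.
Op 13: tick 1 -> clock=16. purged={d.com}
Op 14: insert c.com -> 10.0.0.1 (expiry=16+20=36). clock=16
Op 15: tick 2 -> clock=18.
Op 16: insert b.com -> 10.0.0.3 (expiry=18+14=32). clock=18
Op 17: insert d.com -> 10.0.0.4 (expiry=18+1=19). clock=18
Op 18: tick 4 -> clock=22. purged={d.com}
Op 19: tick 2 -> clock=24.
Op 20: insert c.com -> 10.0.0.2 (expiry=24+19=43). clock=24
Op 21: tick 3 -> clock=27. purged={a.com}
Op 22: tick 2 -> clock=29.
lookup b.com: present, ip=10.0.0.3 expiry=32 > clock=29

Answer: 10.0.0.3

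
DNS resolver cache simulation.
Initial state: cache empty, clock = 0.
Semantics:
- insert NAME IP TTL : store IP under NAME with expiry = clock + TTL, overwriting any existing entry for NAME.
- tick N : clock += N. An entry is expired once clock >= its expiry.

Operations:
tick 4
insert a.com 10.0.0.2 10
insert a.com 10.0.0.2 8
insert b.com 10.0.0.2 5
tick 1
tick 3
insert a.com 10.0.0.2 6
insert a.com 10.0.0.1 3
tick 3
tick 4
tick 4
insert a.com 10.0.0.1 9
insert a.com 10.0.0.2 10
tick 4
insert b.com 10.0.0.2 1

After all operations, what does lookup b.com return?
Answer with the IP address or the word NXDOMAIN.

Answer: 10.0.0.2

Derivation:
Op 1: tick 4 -> clock=4.
Op 2: insert a.com -> 10.0.0.2 (expiry=4+10=14). clock=4
Op 3: insert a.com -> 10.0.0.2 (expiry=4+8=12). clock=4
Op 4: insert b.com -> 10.0.0.2 (expiry=4+5=9). clock=4
Op 5: tick 1 -> clock=5.
Op 6: tick 3 -> clock=8.
Op 7: insert a.com -> 10.0.0.2 (expiry=8+6=14). clock=8
Op 8: insert a.com -> 10.0.0.1 (expiry=8+3=11). clock=8
Op 9: tick 3 -> clock=11. purged={a.com,b.com}
Op 10: tick 4 -> clock=15.
Op 11: tick 4 -> clock=19.
Op 12: insert a.com -> 10.0.0.1 (expiry=19+9=28). clock=19
Op 13: insert a.com -> 10.0.0.2 (expiry=19+10=29). clock=19
Op 14: tick 4 -> clock=23.
Op 15: insert b.com -> 10.0.0.2 (expiry=23+1=24). clock=23
lookup b.com: present, ip=10.0.0.2 expiry=24 > clock=23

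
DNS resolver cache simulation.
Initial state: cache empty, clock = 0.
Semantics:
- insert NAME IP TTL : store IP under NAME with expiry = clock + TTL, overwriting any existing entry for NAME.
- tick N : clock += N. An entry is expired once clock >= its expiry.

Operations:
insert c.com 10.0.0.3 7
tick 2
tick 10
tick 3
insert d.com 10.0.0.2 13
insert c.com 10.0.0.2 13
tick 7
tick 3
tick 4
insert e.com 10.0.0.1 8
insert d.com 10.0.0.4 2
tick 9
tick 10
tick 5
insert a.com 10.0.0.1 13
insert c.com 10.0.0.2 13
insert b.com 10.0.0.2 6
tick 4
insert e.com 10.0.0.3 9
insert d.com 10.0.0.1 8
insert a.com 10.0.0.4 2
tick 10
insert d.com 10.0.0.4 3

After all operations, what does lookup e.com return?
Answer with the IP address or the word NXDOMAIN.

Op 1: insert c.com -> 10.0.0.3 (expiry=0+7=7). clock=0
Op 2: tick 2 -> clock=2.
Op 3: tick 10 -> clock=12. purged={c.com}
Op 4: tick 3 -> clock=15.
Op 5: insert d.com -> 10.0.0.2 (expiry=15+13=28). clock=15
Op 6: insert c.com -> 10.0.0.2 (expiry=15+13=28). clock=15
Op 7: tick 7 -> clock=22.
Op 8: tick 3 -> clock=25.
Op 9: tick 4 -> clock=29. purged={c.com,d.com}
Op 10: insert e.com -> 10.0.0.1 (expiry=29+8=37). clock=29
Op 11: insert d.com -> 10.0.0.4 (expiry=29+2=31). clock=29
Op 12: tick 9 -> clock=38. purged={d.com,e.com}
Op 13: tick 10 -> clock=48.
Op 14: tick 5 -> clock=53.
Op 15: insert a.com -> 10.0.0.1 (expiry=53+13=66). clock=53
Op 16: insert c.com -> 10.0.0.2 (expiry=53+13=66). clock=53
Op 17: insert b.com -> 10.0.0.2 (expiry=53+6=59). clock=53
Op 18: tick 4 -> clock=57.
Op 19: insert e.com -> 10.0.0.3 (expiry=57+9=66). clock=57
Op 20: insert d.com -> 10.0.0.1 (expiry=57+8=65). clock=57
Op 21: insert a.com -> 10.0.0.4 (expiry=57+2=59). clock=57
Op 22: tick 10 -> clock=67. purged={a.com,b.com,c.com,d.com,e.com}
Op 23: insert d.com -> 10.0.0.4 (expiry=67+3=70). clock=67
lookup e.com: not in cache (expired or never inserted)

Answer: NXDOMAIN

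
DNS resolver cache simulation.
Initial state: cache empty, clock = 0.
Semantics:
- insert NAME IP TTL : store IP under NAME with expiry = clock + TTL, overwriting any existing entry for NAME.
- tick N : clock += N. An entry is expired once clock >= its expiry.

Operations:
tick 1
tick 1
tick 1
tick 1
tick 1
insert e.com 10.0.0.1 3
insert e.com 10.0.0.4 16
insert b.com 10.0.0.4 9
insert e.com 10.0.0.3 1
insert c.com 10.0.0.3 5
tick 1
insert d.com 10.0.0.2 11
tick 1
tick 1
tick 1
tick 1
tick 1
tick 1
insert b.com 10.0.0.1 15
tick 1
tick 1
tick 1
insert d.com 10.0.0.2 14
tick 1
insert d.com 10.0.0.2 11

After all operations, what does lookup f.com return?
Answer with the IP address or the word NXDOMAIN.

Op 1: tick 1 -> clock=1.
Op 2: tick 1 -> clock=2.
Op 3: tick 1 -> clock=3.
Op 4: tick 1 -> clock=4.
Op 5: tick 1 -> clock=5.
Op 6: insert e.com -> 10.0.0.1 (expiry=5+3=8). clock=5
Op 7: insert e.com -> 10.0.0.4 (expiry=5+16=21). clock=5
Op 8: insert b.com -> 10.0.0.4 (expiry=5+9=14). clock=5
Op 9: insert e.com -> 10.0.0.3 (expiry=5+1=6). clock=5
Op 10: insert c.com -> 10.0.0.3 (expiry=5+5=10). clock=5
Op 11: tick 1 -> clock=6. purged={e.com}
Op 12: insert d.com -> 10.0.0.2 (expiry=6+11=17). clock=6
Op 13: tick 1 -> clock=7.
Op 14: tick 1 -> clock=8.
Op 15: tick 1 -> clock=9.
Op 16: tick 1 -> clock=10. purged={c.com}
Op 17: tick 1 -> clock=11.
Op 18: tick 1 -> clock=12.
Op 19: insert b.com -> 10.0.0.1 (expiry=12+15=27). clock=12
Op 20: tick 1 -> clock=13.
Op 21: tick 1 -> clock=14.
Op 22: tick 1 -> clock=15.
Op 23: insert d.com -> 10.0.0.2 (expiry=15+14=29). clock=15
Op 24: tick 1 -> clock=16.
Op 25: insert d.com -> 10.0.0.2 (expiry=16+11=27). clock=16
lookup f.com: not in cache (expired or never inserted)

Answer: NXDOMAIN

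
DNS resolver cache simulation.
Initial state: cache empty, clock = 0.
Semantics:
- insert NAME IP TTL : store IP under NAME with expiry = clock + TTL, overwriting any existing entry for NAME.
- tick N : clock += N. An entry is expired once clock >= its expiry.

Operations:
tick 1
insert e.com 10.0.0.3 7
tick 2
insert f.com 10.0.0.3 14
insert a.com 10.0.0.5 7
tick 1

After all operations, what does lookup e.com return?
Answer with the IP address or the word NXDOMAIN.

Answer: 10.0.0.3

Derivation:
Op 1: tick 1 -> clock=1.
Op 2: insert e.com -> 10.0.0.3 (expiry=1+7=8). clock=1
Op 3: tick 2 -> clock=3.
Op 4: insert f.com -> 10.0.0.3 (expiry=3+14=17). clock=3
Op 5: insert a.com -> 10.0.0.5 (expiry=3+7=10). clock=3
Op 6: tick 1 -> clock=4.
lookup e.com: present, ip=10.0.0.3 expiry=8 > clock=4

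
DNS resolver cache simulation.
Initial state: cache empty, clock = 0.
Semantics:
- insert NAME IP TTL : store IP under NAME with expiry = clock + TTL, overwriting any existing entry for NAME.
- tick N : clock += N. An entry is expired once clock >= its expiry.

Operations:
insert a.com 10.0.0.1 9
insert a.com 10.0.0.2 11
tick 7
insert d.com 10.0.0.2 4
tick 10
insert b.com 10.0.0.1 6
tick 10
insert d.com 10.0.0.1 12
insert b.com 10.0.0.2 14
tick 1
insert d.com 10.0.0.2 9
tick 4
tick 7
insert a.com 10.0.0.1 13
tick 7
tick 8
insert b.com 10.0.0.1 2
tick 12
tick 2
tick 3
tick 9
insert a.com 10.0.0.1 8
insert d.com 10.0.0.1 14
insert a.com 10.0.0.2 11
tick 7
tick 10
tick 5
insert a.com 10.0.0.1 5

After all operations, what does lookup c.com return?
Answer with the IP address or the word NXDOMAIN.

Answer: NXDOMAIN

Derivation:
Op 1: insert a.com -> 10.0.0.1 (expiry=0+9=9). clock=0
Op 2: insert a.com -> 10.0.0.2 (expiry=0+11=11). clock=0
Op 3: tick 7 -> clock=7.
Op 4: insert d.com -> 10.0.0.2 (expiry=7+4=11). clock=7
Op 5: tick 10 -> clock=17. purged={a.com,d.com}
Op 6: insert b.com -> 10.0.0.1 (expiry=17+6=23). clock=17
Op 7: tick 10 -> clock=27. purged={b.com}
Op 8: insert d.com -> 10.0.0.1 (expiry=27+12=39). clock=27
Op 9: insert b.com -> 10.0.0.2 (expiry=27+14=41). clock=27
Op 10: tick 1 -> clock=28.
Op 11: insert d.com -> 10.0.0.2 (expiry=28+9=37). clock=28
Op 12: tick 4 -> clock=32.
Op 13: tick 7 -> clock=39. purged={d.com}
Op 14: insert a.com -> 10.0.0.1 (expiry=39+13=52). clock=39
Op 15: tick 7 -> clock=46. purged={b.com}
Op 16: tick 8 -> clock=54. purged={a.com}
Op 17: insert b.com -> 10.0.0.1 (expiry=54+2=56). clock=54
Op 18: tick 12 -> clock=66. purged={b.com}
Op 19: tick 2 -> clock=68.
Op 20: tick 3 -> clock=71.
Op 21: tick 9 -> clock=80.
Op 22: insert a.com -> 10.0.0.1 (expiry=80+8=88). clock=80
Op 23: insert d.com -> 10.0.0.1 (expiry=80+14=94). clock=80
Op 24: insert a.com -> 10.0.0.2 (expiry=80+11=91). clock=80
Op 25: tick 7 -> clock=87.
Op 26: tick 10 -> clock=97. purged={a.com,d.com}
Op 27: tick 5 -> clock=102.
Op 28: insert a.com -> 10.0.0.1 (expiry=102+5=107). clock=102
lookup c.com: not in cache (expired or never inserted)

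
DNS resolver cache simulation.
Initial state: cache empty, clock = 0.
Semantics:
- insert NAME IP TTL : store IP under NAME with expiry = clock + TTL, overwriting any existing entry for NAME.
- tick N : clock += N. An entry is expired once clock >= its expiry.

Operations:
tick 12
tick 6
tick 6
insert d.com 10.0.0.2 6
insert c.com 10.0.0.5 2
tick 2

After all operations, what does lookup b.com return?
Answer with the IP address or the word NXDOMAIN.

Answer: NXDOMAIN

Derivation:
Op 1: tick 12 -> clock=12.
Op 2: tick 6 -> clock=18.
Op 3: tick 6 -> clock=24.
Op 4: insert d.com -> 10.0.0.2 (expiry=24+6=30). clock=24
Op 5: insert c.com -> 10.0.0.5 (expiry=24+2=26). clock=24
Op 6: tick 2 -> clock=26. purged={c.com}
lookup b.com: not in cache (expired or never inserted)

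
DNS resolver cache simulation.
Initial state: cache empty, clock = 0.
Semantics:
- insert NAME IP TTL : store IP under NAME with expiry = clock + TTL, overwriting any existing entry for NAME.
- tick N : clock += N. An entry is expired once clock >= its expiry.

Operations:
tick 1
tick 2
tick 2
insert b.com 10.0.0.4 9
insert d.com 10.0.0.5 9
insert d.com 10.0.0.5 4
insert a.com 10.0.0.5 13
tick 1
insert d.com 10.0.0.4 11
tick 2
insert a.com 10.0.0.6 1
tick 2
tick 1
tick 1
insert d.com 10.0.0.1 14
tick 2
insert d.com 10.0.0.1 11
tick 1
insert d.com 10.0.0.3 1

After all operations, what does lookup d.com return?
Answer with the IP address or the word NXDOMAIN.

Answer: 10.0.0.3

Derivation:
Op 1: tick 1 -> clock=1.
Op 2: tick 2 -> clock=3.
Op 3: tick 2 -> clock=5.
Op 4: insert b.com -> 10.0.0.4 (expiry=5+9=14). clock=5
Op 5: insert d.com -> 10.0.0.5 (expiry=5+9=14). clock=5
Op 6: insert d.com -> 10.0.0.5 (expiry=5+4=9). clock=5
Op 7: insert a.com -> 10.0.0.5 (expiry=5+13=18). clock=5
Op 8: tick 1 -> clock=6.
Op 9: insert d.com -> 10.0.0.4 (expiry=6+11=17). clock=6
Op 10: tick 2 -> clock=8.
Op 11: insert a.com -> 10.0.0.6 (expiry=8+1=9). clock=8
Op 12: tick 2 -> clock=10. purged={a.com}
Op 13: tick 1 -> clock=11.
Op 14: tick 1 -> clock=12.
Op 15: insert d.com -> 10.0.0.1 (expiry=12+14=26). clock=12
Op 16: tick 2 -> clock=14. purged={b.com}
Op 17: insert d.com -> 10.0.0.1 (expiry=14+11=25). clock=14
Op 18: tick 1 -> clock=15.
Op 19: insert d.com -> 10.0.0.3 (expiry=15+1=16). clock=15
lookup d.com: present, ip=10.0.0.3 expiry=16 > clock=15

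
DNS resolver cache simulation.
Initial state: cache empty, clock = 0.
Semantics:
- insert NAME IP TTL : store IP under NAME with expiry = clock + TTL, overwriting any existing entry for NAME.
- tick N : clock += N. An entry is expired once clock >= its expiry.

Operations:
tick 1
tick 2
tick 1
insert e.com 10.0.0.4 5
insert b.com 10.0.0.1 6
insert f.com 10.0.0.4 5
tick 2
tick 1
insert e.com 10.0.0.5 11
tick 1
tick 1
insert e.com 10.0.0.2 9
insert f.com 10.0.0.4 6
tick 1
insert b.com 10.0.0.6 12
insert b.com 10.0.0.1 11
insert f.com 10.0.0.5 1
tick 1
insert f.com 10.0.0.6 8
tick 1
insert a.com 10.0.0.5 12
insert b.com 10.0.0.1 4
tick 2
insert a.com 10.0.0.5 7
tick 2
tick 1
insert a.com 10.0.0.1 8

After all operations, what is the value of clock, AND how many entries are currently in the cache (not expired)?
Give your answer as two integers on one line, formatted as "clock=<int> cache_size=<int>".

Op 1: tick 1 -> clock=1.
Op 2: tick 2 -> clock=3.
Op 3: tick 1 -> clock=4.
Op 4: insert e.com -> 10.0.0.4 (expiry=4+5=9). clock=4
Op 5: insert b.com -> 10.0.0.1 (expiry=4+6=10). clock=4
Op 6: insert f.com -> 10.0.0.4 (expiry=4+5=9). clock=4
Op 7: tick 2 -> clock=6.
Op 8: tick 1 -> clock=7.
Op 9: insert e.com -> 10.0.0.5 (expiry=7+11=18). clock=7
Op 10: tick 1 -> clock=8.
Op 11: tick 1 -> clock=9. purged={f.com}
Op 12: insert e.com -> 10.0.0.2 (expiry=9+9=18). clock=9
Op 13: insert f.com -> 10.0.0.4 (expiry=9+6=15). clock=9
Op 14: tick 1 -> clock=10. purged={b.com}
Op 15: insert b.com -> 10.0.0.6 (expiry=10+12=22). clock=10
Op 16: insert b.com -> 10.0.0.1 (expiry=10+11=21). clock=10
Op 17: insert f.com -> 10.0.0.5 (expiry=10+1=11). clock=10
Op 18: tick 1 -> clock=11. purged={f.com}
Op 19: insert f.com -> 10.0.0.6 (expiry=11+8=19). clock=11
Op 20: tick 1 -> clock=12.
Op 21: insert a.com -> 10.0.0.5 (expiry=12+12=24). clock=12
Op 22: insert b.com -> 10.0.0.1 (expiry=12+4=16). clock=12
Op 23: tick 2 -> clock=14.
Op 24: insert a.com -> 10.0.0.5 (expiry=14+7=21). clock=14
Op 25: tick 2 -> clock=16. purged={b.com}
Op 26: tick 1 -> clock=17.
Op 27: insert a.com -> 10.0.0.1 (expiry=17+8=25). clock=17
Final clock = 17
Final cache (unexpired): {a.com,e.com,f.com} -> size=3

Answer: clock=17 cache_size=3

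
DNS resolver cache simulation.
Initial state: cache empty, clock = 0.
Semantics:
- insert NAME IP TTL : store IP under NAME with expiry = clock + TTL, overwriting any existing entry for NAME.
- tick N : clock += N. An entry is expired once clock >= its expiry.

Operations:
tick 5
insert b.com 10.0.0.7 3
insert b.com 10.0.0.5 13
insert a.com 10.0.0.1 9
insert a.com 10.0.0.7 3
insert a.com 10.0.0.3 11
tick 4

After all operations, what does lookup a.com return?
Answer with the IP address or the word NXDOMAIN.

Answer: 10.0.0.3

Derivation:
Op 1: tick 5 -> clock=5.
Op 2: insert b.com -> 10.0.0.7 (expiry=5+3=8). clock=5
Op 3: insert b.com -> 10.0.0.5 (expiry=5+13=18). clock=5
Op 4: insert a.com -> 10.0.0.1 (expiry=5+9=14). clock=5
Op 5: insert a.com -> 10.0.0.7 (expiry=5+3=8). clock=5
Op 6: insert a.com -> 10.0.0.3 (expiry=5+11=16). clock=5
Op 7: tick 4 -> clock=9.
lookup a.com: present, ip=10.0.0.3 expiry=16 > clock=9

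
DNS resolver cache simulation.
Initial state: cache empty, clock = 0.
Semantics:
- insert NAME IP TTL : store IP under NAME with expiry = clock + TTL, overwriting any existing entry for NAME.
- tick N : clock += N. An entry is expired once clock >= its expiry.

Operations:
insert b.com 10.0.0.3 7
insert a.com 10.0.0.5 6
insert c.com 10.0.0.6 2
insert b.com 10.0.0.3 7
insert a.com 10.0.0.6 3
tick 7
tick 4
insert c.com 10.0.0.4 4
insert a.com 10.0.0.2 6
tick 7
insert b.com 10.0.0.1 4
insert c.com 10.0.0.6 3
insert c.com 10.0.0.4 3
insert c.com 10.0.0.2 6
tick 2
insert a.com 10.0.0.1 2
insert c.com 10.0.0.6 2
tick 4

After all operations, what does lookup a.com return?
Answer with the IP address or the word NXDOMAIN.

Op 1: insert b.com -> 10.0.0.3 (expiry=0+7=7). clock=0
Op 2: insert a.com -> 10.0.0.5 (expiry=0+6=6). clock=0
Op 3: insert c.com -> 10.0.0.6 (expiry=0+2=2). clock=0
Op 4: insert b.com -> 10.0.0.3 (expiry=0+7=7). clock=0
Op 5: insert a.com -> 10.0.0.6 (expiry=0+3=3). clock=0
Op 6: tick 7 -> clock=7. purged={a.com,b.com,c.com}
Op 7: tick 4 -> clock=11.
Op 8: insert c.com -> 10.0.0.4 (expiry=11+4=15). clock=11
Op 9: insert a.com -> 10.0.0.2 (expiry=11+6=17). clock=11
Op 10: tick 7 -> clock=18. purged={a.com,c.com}
Op 11: insert b.com -> 10.0.0.1 (expiry=18+4=22). clock=18
Op 12: insert c.com -> 10.0.0.6 (expiry=18+3=21). clock=18
Op 13: insert c.com -> 10.0.0.4 (expiry=18+3=21). clock=18
Op 14: insert c.com -> 10.0.0.2 (expiry=18+6=24). clock=18
Op 15: tick 2 -> clock=20.
Op 16: insert a.com -> 10.0.0.1 (expiry=20+2=22). clock=20
Op 17: insert c.com -> 10.0.0.6 (expiry=20+2=22). clock=20
Op 18: tick 4 -> clock=24. purged={a.com,b.com,c.com}
lookup a.com: not in cache (expired or never inserted)

Answer: NXDOMAIN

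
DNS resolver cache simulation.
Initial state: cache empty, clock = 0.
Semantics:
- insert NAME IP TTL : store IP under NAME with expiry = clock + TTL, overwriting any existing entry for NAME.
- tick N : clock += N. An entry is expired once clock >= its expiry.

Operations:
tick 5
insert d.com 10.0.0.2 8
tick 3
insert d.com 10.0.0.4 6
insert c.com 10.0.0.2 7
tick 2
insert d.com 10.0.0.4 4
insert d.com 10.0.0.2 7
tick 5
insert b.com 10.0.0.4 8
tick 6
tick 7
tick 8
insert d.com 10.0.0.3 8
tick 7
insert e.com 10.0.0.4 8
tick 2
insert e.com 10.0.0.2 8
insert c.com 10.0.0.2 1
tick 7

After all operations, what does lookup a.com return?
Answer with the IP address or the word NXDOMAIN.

Answer: NXDOMAIN

Derivation:
Op 1: tick 5 -> clock=5.
Op 2: insert d.com -> 10.0.0.2 (expiry=5+8=13). clock=5
Op 3: tick 3 -> clock=8.
Op 4: insert d.com -> 10.0.0.4 (expiry=8+6=14). clock=8
Op 5: insert c.com -> 10.0.0.2 (expiry=8+7=15). clock=8
Op 6: tick 2 -> clock=10.
Op 7: insert d.com -> 10.0.0.4 (expiry=10+4=14). clock=10
Op 8: insert d.com -> 10.0.0.2 (expiry=10+7=17). clock=10
Op 9: tick 5 -> clock=15. purged={c.com}
Op 10: insert b.com -> 10.0.0.4 (expiry=15+8=23). clock=15
Op 11: tick 6 -> clock=21. purged={d.com}
Op 12: tick 7 -> clock=28. purged={b.com}
Op 13: tick 8 -> clock=36.
Op 14: insert d.com -> 10.0.0.3 (expiry=36+8=44). clock=36
Op 15: tick 7 -> clock=43.
Op 16: insert e.com -> 10.0.0.4 (expiry=43+8=51). clock=43
Op 17: tick 2 -> clock=45. purged={d.com}
Op 18: insert e.com -> 10.0.0.2 (expiry=45+8=53). clock=45
Op 19: insert c.com -> 10.0.0.2 (expiry=45+1=46). clock=45
Op 20: tick 7 -> clock=52. purged={c.com}
lookup a.com: not in cache (expired or never inserted)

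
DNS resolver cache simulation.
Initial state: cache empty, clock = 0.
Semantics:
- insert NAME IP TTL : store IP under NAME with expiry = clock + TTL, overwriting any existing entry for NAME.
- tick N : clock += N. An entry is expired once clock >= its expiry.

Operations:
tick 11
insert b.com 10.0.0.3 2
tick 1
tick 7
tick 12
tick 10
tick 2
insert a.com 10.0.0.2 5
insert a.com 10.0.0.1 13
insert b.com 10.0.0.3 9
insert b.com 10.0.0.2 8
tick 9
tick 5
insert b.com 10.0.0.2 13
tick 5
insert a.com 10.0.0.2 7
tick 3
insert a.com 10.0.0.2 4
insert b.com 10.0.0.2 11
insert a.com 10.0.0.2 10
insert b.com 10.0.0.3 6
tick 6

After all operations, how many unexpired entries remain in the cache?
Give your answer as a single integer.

Op 1: tick 11 -> clock=11.
Op 2: insert b.com -> 10.0.0.3 (expiry=11+2=13). clock=11
Op 3: tick 1 -> clock=12.
Op 4: tick 7 -> clock=19. purged={b.com}
Op 5: tick 12 -> clock=31.
Op 6: tick 10 -> clock=41.
Op 7: tick 2 -> clock=43.
Op 8: insert a.com -> 10.0.0.2 (expiry=43+5=48). clock=43
Op 9: insert a.com -> 10.0.0.1 (expiry=43+13=56). clock=43
Op 10: insert b.com -> 10.0.0.3 (expiry=43+9=52). clock=43
Op 11: insert b.com -> 10.0.0.2 (expiry=43+8=51). clock=43
Op 12: tick 9 -> clock=52. purged={b.com}
Op 13: tick 5 -> clock=57. purged={a.com}
Op 14: insert b.com -> 10.0.0.2 (expiry=57+13=70). clock=57
Op 15: tick 5 -> clock=62.
Op 16: insert a.com -> 10.0.0.2 (expiry=62+7=69). clock=62
Op 17: tick 3 -> clock=65.
Op 18: insert a.com -> 10.0.0.2 (expiry=65+4=69). clock=65
Op 19: insert b.com -> 10.0.0.2 (expiry=65+11=76). clock=65
Op 20: insert a.com -> 10.0.0.2 (expiry=65+10=75). clock=65
Op 21: insert b.com -> 10.0.0.3 (expiry=65+6=71). clock=65
Op 22: tick 6 -> clock=71. purged={b.com}
Final cache (unexpired): {a.com} -> size=1

Answer: 1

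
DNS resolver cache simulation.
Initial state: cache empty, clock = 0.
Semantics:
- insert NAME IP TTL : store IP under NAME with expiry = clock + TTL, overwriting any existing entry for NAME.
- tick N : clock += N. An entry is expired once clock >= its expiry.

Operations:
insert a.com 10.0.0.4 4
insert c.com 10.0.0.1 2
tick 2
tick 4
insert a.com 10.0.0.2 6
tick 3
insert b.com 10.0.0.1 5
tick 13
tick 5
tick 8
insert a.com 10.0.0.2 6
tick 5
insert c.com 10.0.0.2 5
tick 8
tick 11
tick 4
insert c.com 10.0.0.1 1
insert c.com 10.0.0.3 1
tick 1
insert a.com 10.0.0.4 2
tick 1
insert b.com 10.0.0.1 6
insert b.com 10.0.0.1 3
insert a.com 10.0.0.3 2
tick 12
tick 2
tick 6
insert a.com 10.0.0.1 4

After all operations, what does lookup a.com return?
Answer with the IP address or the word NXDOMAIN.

Answer: 10.0.0.1

Derivation:
Op 1: insert a.com -> 10.0.0.4 (expiry=0+4=4). clock=0
Op 2: insert c.com -> 10.0.0.1 (expiry=0+2=2). clock=0
Op 3: tick 2 -> clock=2. purged={c.com}
Op 4: tick 4 -> clock=6. purged={a.com}
Op 5: insert a.com -> 10.0.0.2 (expiry=6+6=12). clock=6
Op 6: tick 3 -> clock=9.
Op 7: insert b.com -> 10.0.0.1 (expiry=9+5=14). clock=9
Op 8: tick 13 -> clock=22. purged={a.com,b.com}
Op 9: tick 5 -> clock=27.
Op 10: tick 8 -> clock=35.
Op 11: insert a.com -> 10.0.0.2 (expiry=35+6=41). clock=35
Op 12: tick 5 -> clock=40.
Op 13: insert c.com -> 10.0.0.2 (expiry=40+5=45). clock=40
Op 14: tick 8 -> clock=48. purged={a.com,c.com}
Op 15: tick 11 -> clock=59.
Op 16: tick 4 -> clock=63.
Op 17: insert c.com -> 10.0.0.1 (expiry=63+1=64). clock=63
Op 18: insert c.com -> 10.0.0.3 (expiry=63+1=64). clock=63
Op 19: tick 1 -> clock=64. purged={c.com}
Op 20: insert a.com -> 10.0.0.4 (expiry=64+2=66). clock=64
Op 21: tick 1 -> clock=65.
Op 22: insert b.com -> 10.0.0.1 (expiry=65+6=71). clock=65
Op 23: insert b.com -> 10.0.0.1 (expiry=65+3=68). clock=65
Op 24: insert a.com -> 10.0.0.3 (expiry=65+2=67). clock=65
Op 25: tick 12 -> clock=77. purged={a.com,b.com}
Op 26: tick 2 -> clock=79.
Op 27: tick 6 -> clock=85.
Op 28: insert a.com -> 10.0.0.1 (expiry=85+4=89). clock=85
lookup a.com: present, ip=10.0.0.1 expiry=89 > clock=85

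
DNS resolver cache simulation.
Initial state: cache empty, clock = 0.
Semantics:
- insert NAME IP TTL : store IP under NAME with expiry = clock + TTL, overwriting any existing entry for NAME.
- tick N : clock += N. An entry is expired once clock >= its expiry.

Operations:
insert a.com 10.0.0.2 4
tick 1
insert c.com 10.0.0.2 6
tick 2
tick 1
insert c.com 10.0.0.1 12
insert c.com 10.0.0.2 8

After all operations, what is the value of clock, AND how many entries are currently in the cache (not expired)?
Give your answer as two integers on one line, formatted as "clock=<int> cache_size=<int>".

Answer: clock=4 cache_size=1

Derivation:
Op 1: insert a.com -> 10.0.0.2 (expiry=0+4=4). clock=0
Op 2: tick 1 -> clock=1.
Op 3: insert c.com -> 10.0.0.2 (expiry=1+6=7). clock=1
Op 4: tick 2 -> clock=3.
Op 5: tick 1 -> clock=4. purged={a.com}
Op 6: insert c.com -> 10.0.0.1 (expiry=4+12=16). clock=4
Op 7: insert c.com -> 10.0.0.2 (expiry=4+8=12). clock=4
Final clock = 4
Final cache (unexpired): {c.com} -> size=1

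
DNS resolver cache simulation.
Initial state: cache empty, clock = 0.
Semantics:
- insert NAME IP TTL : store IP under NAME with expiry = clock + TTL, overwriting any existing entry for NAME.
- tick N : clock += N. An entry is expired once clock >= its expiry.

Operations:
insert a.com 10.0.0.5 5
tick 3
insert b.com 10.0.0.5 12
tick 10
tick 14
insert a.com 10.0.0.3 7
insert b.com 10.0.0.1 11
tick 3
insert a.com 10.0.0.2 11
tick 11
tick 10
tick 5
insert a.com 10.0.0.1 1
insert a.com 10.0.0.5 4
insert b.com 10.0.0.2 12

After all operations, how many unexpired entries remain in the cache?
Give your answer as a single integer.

Op 1: insert a.com -> 10.0.0.5 (expiry=0+5=5). clock=0
Op 2: tick 3 -> clock=3.
Op 3: insert b.com -> 10.0.0.5 (expiry=3+12=15). clock=3
Op 4: tick 10 -> clock=13. purged={a.com}
Op 5: tick 14 -> clock=27. purged={b.com}
Op 6: insert a.com -> 10.0.0.3 (expiry=27+7=34). clock=27
Op 7: insert b.com -> 10.0.0.1 (expiry=27+11=38). clock=27
Op 8: tick 3 -> clock=30.
Op 9: insert a.com -> 10.0.0.2 (expiry=30+11=41). clock=30
Op 10: tick 11 -> clock=41. purged={a.com,b.com}
Op 11: tick 10 -> clock=51.
Op 12: tick 5 -> clock=56.
Op 13: insert a.com -> 10.0.0.1 (expiry=56+1=57). clock=56
Op 14: insert a.com -> 10.0.0.5 (expiry=56+4=60). clock=56
Op 15: insert b.com -> 10.0.0.2 (expiry=56+12=68). clock=56
Final cache (unexpired): {a.com,b.com} -> size=2

Answer: 2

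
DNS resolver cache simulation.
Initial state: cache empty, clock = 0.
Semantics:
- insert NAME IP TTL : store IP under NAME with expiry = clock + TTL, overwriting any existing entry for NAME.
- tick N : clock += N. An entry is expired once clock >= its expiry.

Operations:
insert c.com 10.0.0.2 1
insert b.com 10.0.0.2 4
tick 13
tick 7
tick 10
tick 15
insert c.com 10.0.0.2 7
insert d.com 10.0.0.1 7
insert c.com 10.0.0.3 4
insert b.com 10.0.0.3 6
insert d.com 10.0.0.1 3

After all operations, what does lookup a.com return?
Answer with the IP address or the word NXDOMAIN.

Op 1: insert c.com -> 10.0.0.2 (expiry=0+1=1). clock=0
Op 2: insert b.com -> 10.0.0.2 (expiry=0+4=4). clock=0
Op 3: tick 13 -> clock=13. purged={b.com,c.com}
Op 4: tick 7 -> clock=20.
Op 5: tick 10 -> clock=30.
Op 6: tick 15 -> clock=45.
Op 7: insert c.com -> 10.0.0.2 (expiry=45+7=52). clock=45
Op 8: insert d.com -> 10.0.0.1 (expiry=45+7=52). clock=45
Op 9: insert c.com -> 10.0.0.3 (expiry=45+4=49). clock=45
Op 10: insert b.com -> 10.0.0.3 (expiry=45+6=51). clock=45
Op 11: insert d.com -> 10.0.0.1 (expiry=45+3=48). clock=45
lookup a.com: not in cache (expired or never inserted)

Answer: NXDOMAIN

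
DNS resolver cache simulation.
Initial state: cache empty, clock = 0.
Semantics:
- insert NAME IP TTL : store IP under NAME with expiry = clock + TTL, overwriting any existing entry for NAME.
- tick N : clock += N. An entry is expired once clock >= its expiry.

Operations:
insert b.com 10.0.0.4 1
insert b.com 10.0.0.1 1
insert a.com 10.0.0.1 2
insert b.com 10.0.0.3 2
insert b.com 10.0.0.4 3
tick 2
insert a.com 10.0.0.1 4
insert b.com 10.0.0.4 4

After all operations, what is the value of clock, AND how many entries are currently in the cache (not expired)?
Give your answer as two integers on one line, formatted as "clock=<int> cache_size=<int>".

Answer: clock=2 cache_size=2

Derivation:
Op 1: insert b.com -> 10.0.0.4 (expiry=0+1=1). clock=0
Op 2: insert b.com -> 10.0.0.1 (expiry=0+1=1). clock=0
Op 3: insert a.com -> 10.0.0.1 (expiry=0+2=2). clock=0
Op 4: insert b.com -> 10.0.0.3 (expiry=0+2=2). clock=0
Op 5: insert b.com -> 10.0.0.4 (expiry=0+3=3). clock=0
Op 6: tick 2 -> clock=2. purged={a.com}
Op 7: insert a.com -> 10.0.0.1 (expiry=2+4=6). clock=2
Op 8: insert b.com -> 10.0.0.4 (expiry=2+4=6). clock=2
Final clock = 2
Final cache (unexpired): {a.com,b.com} -> size=2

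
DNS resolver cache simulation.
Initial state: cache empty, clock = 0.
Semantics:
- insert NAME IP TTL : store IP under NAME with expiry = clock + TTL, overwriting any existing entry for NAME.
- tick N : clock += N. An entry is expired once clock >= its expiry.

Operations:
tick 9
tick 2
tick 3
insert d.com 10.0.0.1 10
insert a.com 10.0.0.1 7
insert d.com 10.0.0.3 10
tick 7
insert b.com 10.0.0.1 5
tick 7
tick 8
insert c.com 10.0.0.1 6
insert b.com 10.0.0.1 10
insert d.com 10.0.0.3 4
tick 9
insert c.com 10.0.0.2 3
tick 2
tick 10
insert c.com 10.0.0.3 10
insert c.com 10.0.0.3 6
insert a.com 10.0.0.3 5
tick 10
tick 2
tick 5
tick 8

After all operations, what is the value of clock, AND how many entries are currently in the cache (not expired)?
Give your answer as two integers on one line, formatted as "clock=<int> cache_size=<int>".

Answer: clock=82 cache_size=0

Derivation:
Op 1: tick 9 -> clock=9.
Op 2: tick 2 -> clock=11.
Op 3: tick 3 -> clock=14.
Op 4: insert d.com -> 10.0.0.1 (expiry=14+10=24). clock=14
Op 5: insert a.com -> 10.0.0.1 (expiry=14+7=21). clock=14
Op 6: insert d.com -> 10.0.0.3 (expiry=14+10=24). clock=14
Op 7: tick 7 -> clock=21. purged={a.com}
Op 8: insert b.com -> 10.0.0.1 (expiry=21+5=26). clock=21
Op 9: tick 7 -> clock=28. purged={b.com,d.com}
Op 10: tick 8 -> clock=36.
Op 11: insert c.com -> 10.0.0.1 (expiry=36+6=42). clock=36
Op 12: insert b.com -> 10.0.0.1 (expiry=36+10=46). clock=36
Op 13: insert d.com -> 10.0.0.3 (expiry=36+4=40). clock=36
Op 14: tick 9 -> clock=45. purged={c.com,d.com}
Op 15: insert c.com -> 10.0.0.2 (expiry=45+3=48). clock=45
Op 16: tick 2 -> clock=47. purged={b.com}
Op 17: tick 10 -> clock=57. purged={c.com}
Op 18: insert c.com -> 10.0.0.3 (expiry=57+10=67). clock=57
Op 19: insert c.com -> 10.0.0.3 (expiry=57+6=63). clock=57
Op 20: insert a.com -> 10.0.0.3 (expiry=57+5=62). clock=57
Op 21: tick 10 -> clock=67. purged={a.com,c.com}
Op 22: tick 2 -> clock=69.
Op 23: tick 5 -> clock=74.
Op 24: tick 8 -> clock=82.
Final clock = 82
Final cache (unexpired): {} -> size=0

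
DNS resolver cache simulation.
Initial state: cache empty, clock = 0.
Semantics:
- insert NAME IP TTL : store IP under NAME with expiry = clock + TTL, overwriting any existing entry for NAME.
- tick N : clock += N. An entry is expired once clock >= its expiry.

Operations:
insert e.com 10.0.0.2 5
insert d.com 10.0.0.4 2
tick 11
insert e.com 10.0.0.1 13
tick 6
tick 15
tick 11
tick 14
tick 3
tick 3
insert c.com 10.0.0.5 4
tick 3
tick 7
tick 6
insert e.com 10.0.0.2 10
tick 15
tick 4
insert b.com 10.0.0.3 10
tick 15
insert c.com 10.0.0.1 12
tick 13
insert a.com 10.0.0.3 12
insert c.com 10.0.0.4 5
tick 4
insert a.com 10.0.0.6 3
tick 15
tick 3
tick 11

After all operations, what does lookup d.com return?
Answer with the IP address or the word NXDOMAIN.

Answer: NXDOMAIN

Derivation:
Op 1: insert e.com -> 10.0.0.2 (expiry=0+5=5). clock=0
Op 2: insert d.com -> 10.0.0.4 (expiry=0+2=2). clock=0
Op 3: tick 11 -> clock=11. purged={d.com,e.com}
Op 4: insert e.com -> 10.0.0.1 (expiry=11+13=24). clock=11
Op 5: tick 6 -> clock=17.
Op 6: tick 15 -> clock=32. purged={e.com}
Op 7: tick 11 -> clock=43.
Op 8: tick 14 -> clock=57.
Op 9: tick 3 -> clock=60.
Op 10: tick 3 -> clock=63.
Op 11: insert c.com -> 10.0.0.5 (expiry=63+4=67). clock=63
Op 12: tick 3 -> clock=66.
Op 13: tick 7 -> clock=73. purged={c.com}
Op 14: tick 6 -> clock=79.
Op 15: insert e.com -> 10.0.0.2 (expiry=79+10=89). clock=79
Op 16: tick 15 -> clock=94. purged={e.com}
Op 17: tick 4 -> clock=98.
Op 18: insert b.com -> 10.0.0.3 (expiry=98+10=108). clock=98
Op 19: tick 15 -> clock=113. purged={b.com}
Op 20: insert c.com -> 10.0.0.1 (expiry=113+12=125). clock=113
Op 21: tick 13 -> clock=126. purged={c.com}
Op 22: insert a.com -> 10.0.0.3 (expiry=126+12=138). clock=126
Op 23: insert c.com -> 10.0.0.4 (expiry=126+5=131). clock=126
Op 24: tick 4 -> clock=130.
Op 25: insert a.com -> 10.0.0.6 (expiry=130+3=133). clock=130
Op 26: tick 15 -> clock=145. purged={a.com,c.com}
Op 27: tick 3 -> clock=148.
Op 28: tick 11 -> clock=159.
lookup d.com: not in cache (expired or never inserted)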